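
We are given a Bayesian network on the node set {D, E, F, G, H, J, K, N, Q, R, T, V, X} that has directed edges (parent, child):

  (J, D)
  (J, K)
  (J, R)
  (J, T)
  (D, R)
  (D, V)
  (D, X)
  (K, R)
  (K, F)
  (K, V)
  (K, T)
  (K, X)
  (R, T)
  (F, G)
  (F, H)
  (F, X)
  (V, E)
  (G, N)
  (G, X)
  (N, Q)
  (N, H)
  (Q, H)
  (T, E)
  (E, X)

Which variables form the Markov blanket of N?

{F, G, H, Q}

N has parent G.
Ch(N) = {H, Q}.
Co-parents of N (other parents of its children):
  Q: no additional parents.
  H's other parents are F, Q.
So the Markov blanket of N is {F, G, H, Q}.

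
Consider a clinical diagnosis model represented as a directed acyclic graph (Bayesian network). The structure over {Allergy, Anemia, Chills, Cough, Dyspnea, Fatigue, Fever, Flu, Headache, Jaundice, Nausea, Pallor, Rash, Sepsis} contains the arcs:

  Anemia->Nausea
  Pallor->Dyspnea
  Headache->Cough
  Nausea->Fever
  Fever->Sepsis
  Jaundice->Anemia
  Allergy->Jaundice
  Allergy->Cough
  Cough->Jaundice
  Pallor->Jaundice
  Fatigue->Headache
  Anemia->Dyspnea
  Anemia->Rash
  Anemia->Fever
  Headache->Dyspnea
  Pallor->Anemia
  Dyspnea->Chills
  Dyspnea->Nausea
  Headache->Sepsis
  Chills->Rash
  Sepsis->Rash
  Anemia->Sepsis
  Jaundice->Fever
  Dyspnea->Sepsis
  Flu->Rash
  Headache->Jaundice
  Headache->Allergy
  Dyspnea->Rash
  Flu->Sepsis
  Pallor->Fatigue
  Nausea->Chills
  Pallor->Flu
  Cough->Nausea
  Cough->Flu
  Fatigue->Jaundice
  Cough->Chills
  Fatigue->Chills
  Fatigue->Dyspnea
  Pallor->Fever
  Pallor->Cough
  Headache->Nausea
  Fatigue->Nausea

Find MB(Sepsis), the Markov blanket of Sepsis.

{Anemia, Chills, Dyspnea, Fever, Flu, Headache, Rash}

Pa(Sepsis) = {Anemia, Dyspnea, Fever, Flu, Headache}.
Ch(Sepsis) = {Rash}.
Parents of each child, excluding Sepsis:
  Rash also has parents Anemia, Chills, Dyspnea, Flu.
MB(Sepsis) = {Anemia, Chills, Dyspnea, Fever, Flu, Headache, Rash}.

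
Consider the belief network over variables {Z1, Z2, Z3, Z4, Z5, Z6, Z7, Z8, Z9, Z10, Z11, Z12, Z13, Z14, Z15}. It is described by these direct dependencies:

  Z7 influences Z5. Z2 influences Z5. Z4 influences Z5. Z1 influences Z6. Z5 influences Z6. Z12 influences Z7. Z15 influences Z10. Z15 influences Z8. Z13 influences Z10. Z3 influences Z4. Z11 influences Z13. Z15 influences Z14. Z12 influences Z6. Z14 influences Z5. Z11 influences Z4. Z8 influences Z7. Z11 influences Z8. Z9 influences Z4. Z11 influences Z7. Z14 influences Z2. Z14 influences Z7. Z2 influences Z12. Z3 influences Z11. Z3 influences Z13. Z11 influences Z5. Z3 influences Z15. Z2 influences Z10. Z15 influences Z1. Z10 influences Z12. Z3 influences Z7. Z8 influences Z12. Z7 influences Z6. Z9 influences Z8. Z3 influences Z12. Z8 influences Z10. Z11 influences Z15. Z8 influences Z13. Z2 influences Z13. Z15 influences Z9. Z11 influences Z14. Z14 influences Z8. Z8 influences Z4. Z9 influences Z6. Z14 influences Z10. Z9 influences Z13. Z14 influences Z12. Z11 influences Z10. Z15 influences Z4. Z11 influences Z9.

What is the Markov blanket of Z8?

{Z2, Z3, Z4, Z7, Z9, Z10, Z11, Z12, Z13, Z14, Z15}

Parents of Z8: Z9, Z11, Z14, Z15.
Children of Z8: Z4, Z7, Z10, Z12, Z13.
Co-parents of Z8 (other parents of its children):
  parents(Z13) \ {Z8} = {Z2, Z3, Z9, Z11}.
  Z10 also has parents Z2, Z11, Z13, Z14, Z15.
  parents(Z12) \ {Z8} = {Z2, Z3, Z10, Z14}.
  Z7 also has parents Z3, Z11, Z12, Z14.
  Z4 also has parents Z3, Z9, Z11, Z15.
MB(Z8) = {Z2, Z3, Z4, Z7, Z9, Z10, Z11, Z12, Z13, Z14, Z15}.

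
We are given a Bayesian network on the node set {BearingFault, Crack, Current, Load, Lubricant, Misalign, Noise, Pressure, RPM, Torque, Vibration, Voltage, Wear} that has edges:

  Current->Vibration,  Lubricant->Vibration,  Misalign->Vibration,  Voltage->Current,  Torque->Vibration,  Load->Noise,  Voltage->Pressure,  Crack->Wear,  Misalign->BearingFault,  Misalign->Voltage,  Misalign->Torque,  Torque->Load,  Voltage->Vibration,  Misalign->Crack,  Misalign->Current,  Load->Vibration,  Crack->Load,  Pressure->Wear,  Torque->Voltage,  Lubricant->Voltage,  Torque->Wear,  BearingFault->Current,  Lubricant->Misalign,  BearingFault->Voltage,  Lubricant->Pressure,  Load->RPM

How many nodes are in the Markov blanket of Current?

Current has parents BearingFault, Misalign, Voltage.
Ch(Current) = {Vibration}.
For each child, the remaining parents (spouses of Current):
  Vibration: Load, Lubricant, Misalign, Torque, Voltage
MB(Current) = {BearingFault, Load, Lubricant, Misalign, Torque, Vibration, Voltage}, which has 7 nodes.

7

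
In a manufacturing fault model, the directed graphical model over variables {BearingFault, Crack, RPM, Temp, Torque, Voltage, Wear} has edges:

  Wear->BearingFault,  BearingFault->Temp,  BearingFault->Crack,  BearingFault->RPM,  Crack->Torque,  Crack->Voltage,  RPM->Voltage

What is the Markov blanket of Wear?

Wear's parents: none.
Children of Wear: BearingFault.
Other parents of Wear's children:
  BearingFault: —
MB(Wear) = {BearingFault}.

{BearingFault}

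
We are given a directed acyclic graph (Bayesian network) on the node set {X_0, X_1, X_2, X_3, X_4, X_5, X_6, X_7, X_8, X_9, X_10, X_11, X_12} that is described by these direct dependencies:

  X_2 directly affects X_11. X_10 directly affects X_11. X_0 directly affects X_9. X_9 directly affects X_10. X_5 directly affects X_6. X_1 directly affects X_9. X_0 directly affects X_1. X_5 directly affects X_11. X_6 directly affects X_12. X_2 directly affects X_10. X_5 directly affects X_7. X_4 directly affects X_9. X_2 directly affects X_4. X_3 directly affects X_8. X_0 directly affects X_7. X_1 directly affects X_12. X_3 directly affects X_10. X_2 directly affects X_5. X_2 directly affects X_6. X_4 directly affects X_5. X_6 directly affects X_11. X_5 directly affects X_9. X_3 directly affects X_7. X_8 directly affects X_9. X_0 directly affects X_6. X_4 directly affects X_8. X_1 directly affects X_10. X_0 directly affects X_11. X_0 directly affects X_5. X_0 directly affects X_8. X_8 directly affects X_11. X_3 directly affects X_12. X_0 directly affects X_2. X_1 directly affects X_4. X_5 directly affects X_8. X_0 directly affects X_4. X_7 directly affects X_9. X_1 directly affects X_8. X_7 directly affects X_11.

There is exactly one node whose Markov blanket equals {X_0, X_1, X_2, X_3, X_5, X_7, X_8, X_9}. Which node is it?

The target node must have every member of {X_0, X_1, X_2, X_3, X_5, X_7, X_8, X_9} as a parent, child, or co-parent, and no others.
Parents of X_4: X_0, X_1, X_2; children: X_5, X_8, X_9; co-parents: X_0, X_1, X_2, X_3, X_5, X_7, X_8.
These exactly cover the given set, so the node is X_4.

X_4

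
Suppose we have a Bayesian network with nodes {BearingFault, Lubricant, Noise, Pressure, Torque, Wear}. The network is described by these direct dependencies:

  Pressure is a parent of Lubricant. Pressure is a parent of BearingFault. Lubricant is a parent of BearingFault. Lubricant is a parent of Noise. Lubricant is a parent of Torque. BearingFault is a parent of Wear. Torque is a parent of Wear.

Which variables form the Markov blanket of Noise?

By definition, MB(Noise) is built from Noise's parents, Noise's children, and the co-parents of Noise.
Noise's parents: Lubricant.
Noise has no children.
Noise has no children, so there are no co-parents.
Taking the union gives {Lubricant}.

{Lubricant}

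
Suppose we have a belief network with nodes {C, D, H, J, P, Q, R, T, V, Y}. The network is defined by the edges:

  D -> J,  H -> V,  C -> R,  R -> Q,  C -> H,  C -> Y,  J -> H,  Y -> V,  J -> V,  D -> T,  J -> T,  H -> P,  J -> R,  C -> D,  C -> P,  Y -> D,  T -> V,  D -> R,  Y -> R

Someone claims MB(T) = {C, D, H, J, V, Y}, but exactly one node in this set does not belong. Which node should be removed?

T has parents D, J.
Ch(T) = {V}.
For each child, the remaining parents (spouses of T):
  V also has parents H, J, Y.
MB(T) = {D, H, J, V, Y}.
C is neither a parent, child, nor co-parent of T, so it does not belong.

C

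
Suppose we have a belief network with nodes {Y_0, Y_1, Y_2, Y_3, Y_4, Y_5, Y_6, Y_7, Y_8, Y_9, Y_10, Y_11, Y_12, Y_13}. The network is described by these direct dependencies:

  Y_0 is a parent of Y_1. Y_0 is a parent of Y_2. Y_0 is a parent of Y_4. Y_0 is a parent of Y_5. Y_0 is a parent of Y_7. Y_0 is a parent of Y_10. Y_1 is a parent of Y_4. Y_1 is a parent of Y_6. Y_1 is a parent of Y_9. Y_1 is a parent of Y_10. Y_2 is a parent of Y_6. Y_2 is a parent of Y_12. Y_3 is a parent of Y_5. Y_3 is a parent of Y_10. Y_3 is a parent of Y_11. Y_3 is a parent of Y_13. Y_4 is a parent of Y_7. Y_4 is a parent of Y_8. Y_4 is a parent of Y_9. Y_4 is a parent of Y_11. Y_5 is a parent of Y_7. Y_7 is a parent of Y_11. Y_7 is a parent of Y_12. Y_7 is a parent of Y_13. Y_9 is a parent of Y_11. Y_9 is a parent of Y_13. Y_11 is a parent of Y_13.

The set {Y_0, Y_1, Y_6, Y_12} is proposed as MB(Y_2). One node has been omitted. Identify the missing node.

Ch(Y_2) = {Y_6, Y_12}.
Y_2's parents: Y_0.
Parents of each child, excluding Y_2:
  Y_6's other parent is Y_1.
  Y_12's other parent is Y_7.
MB(Y_2) = {Y_0, Y_1, Y_6, Y_7, Y_12}.
Comparing with the claimed set, Y_7 is missing.

Y_7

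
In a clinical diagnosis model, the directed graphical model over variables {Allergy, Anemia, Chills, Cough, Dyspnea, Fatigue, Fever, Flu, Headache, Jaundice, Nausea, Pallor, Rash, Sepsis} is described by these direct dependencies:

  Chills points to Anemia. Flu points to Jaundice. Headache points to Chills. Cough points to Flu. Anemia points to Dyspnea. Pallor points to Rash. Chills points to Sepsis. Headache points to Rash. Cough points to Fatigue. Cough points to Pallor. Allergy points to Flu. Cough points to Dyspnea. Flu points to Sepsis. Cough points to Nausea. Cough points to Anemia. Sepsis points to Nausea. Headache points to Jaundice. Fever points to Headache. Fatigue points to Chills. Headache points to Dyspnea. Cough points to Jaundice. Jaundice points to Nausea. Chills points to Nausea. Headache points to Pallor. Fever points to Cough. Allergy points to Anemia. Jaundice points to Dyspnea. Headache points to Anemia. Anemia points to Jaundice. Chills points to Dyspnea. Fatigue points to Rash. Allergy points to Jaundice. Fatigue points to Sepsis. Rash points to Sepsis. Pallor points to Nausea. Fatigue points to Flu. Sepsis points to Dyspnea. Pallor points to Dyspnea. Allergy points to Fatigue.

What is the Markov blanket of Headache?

{Allergy, Anemia, Chills, Cough, Dyspnea, Fatigue, Fever, Flu, Jaundice, Pallor, Rash, Sepsis}

A node's Markov blanket = Pa ∪ Ch ∪ (parents of Ch other than the node itself).
Headache's parents: Fever.
Headache's children: Anemia, Chills, Dyspnea, Jaundice, Pallor, Rash.
Parents of each child, excluding Headache:
  Pallor also has parent Cough.
  parents(Chills) \ {Headache} = {Fatigue}.
  Anemia also has parents Allergy, Chills, Cough.
  Jaundice also has parents Allergy, Anemia, Cough, Flu.
  parents(Rash) \ {Headache} = {Fatigue, Pallor}.
  Dyspnea also has parents Anemia, Chills, Cough, Jaundice, Pallor, Sepsis.
Union: {Fever} ∪ {Anemia, Chills, Dyspnea, Jaundice, Pallor, Rash} ∪ {Allergy, Anemia, Chills, Cough, Fatigue, Flu, Jaundice, Pallor, Sepsis} = {Allergy, Anemia, Chills, Cough, Dyspnea, Fatigue, Fever, Flu, Jaundice, Pallor, Rash, Sepsis}.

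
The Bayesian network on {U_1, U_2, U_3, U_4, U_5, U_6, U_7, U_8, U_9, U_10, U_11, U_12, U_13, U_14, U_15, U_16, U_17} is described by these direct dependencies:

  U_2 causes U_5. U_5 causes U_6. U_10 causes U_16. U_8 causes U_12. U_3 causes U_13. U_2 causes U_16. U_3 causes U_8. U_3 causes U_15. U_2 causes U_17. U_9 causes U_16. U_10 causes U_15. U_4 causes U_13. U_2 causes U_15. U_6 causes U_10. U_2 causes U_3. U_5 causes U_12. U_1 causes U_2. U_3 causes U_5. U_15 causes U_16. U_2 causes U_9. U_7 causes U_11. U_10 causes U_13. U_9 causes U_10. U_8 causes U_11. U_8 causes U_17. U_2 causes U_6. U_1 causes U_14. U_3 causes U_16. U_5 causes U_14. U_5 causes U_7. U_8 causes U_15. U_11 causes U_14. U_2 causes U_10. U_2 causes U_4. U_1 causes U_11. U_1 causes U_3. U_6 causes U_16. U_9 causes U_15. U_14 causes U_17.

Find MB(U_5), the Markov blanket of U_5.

{U_1, U_2, U_3, U_6, U_7, U_8, U_11, U_12, U_14}

Children of U_5: U_6, U_7, U_12, U_14.
U_5's parents: U_2, U_3.
Co-parents of U_5 (other parents of its children):
  parents(U_6) \ {U_5} = {U_2}.
  U_7: no additional parents.
  U_12 also has parent U_8.
  parents(U_14) \ {U_5} = {U_1, U_11}.
Taking the union gives {U_1, U_2, U_3, U_6, U_7, U_8, U_11, U_12, U_14}.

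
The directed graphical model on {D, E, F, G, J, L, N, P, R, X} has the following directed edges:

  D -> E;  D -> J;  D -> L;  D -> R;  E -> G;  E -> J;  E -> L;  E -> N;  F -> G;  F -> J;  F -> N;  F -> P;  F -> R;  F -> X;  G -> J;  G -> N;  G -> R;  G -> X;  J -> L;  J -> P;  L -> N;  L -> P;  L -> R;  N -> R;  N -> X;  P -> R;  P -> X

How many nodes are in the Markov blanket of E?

A node's Markov blanket = Pa ∪ Ch ∪ (parents of Ch other than the node itself).
Parents of E: D.
Ch(E) = {G, J, L, N}.
For each child, the remaining parents (spouses of E):
  G: F
  J: D, F, G
  L: D, J
  N: F, G, L
MB(E) = {D, F, G, J, L, N}, which has 6 nodes.

6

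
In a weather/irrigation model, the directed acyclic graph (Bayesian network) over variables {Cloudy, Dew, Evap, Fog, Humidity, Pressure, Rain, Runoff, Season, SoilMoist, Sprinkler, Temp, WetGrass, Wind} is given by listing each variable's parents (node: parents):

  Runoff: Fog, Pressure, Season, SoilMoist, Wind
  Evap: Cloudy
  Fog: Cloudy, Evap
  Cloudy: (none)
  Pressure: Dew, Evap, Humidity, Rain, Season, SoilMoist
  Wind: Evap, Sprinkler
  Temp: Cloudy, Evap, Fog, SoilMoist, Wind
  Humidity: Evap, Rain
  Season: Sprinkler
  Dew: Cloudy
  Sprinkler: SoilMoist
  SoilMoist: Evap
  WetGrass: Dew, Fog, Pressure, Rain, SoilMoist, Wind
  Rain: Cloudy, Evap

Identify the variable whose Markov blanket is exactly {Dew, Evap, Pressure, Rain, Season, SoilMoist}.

The target node must have every member of {Dew, Evap, Pressure, Rain, Season, SoilMoist} as a parent, child, or co-parent, and no others.
Parents of Humidity: Evap, Rain; children: Pressure; co-parents: Dew, Evap, Rain, Season, SoilMoist.
These exactly cover the given set, so the node is Humidity.

Humidity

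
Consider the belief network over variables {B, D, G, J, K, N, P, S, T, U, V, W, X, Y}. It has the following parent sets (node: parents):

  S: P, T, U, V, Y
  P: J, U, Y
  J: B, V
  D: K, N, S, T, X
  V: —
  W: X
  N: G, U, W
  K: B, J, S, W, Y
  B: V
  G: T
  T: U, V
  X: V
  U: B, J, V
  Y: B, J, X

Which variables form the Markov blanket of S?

{B, D, J, K, N, P, T, U, V, W, X, Y}

S has parents P, T, U, V, Y.
Ch(S) = {D, K}.
Co-parents of S (other parents of its children):
  parents(K) \ {S} = {B, J, W, Y}.
  D's other parents are K, N, T, X.
So the Markov blanket of S is {B, D, J, K, N, P, T, U, V, W, X, Y}.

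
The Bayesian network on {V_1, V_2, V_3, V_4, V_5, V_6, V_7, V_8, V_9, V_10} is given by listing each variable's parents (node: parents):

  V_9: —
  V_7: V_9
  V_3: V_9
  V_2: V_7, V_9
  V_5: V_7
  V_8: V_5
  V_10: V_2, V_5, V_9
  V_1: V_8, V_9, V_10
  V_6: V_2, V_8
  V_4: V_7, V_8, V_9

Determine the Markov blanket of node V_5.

{V_2, V_7, V_8, V_9, V_10}

By definition, MB(V_5) is built from V_5's parents, V_5's children, and the co-parents of V_5.
V_5 has parent V_7.
Ch(V_5) = {V_8, V_10}.
Co-parents of V_5 (other parents of its children):
  V_8: —
  V_10: V_2, V_9
Taking the union gives {V_2, V_7, V_8, V_9, V_10}.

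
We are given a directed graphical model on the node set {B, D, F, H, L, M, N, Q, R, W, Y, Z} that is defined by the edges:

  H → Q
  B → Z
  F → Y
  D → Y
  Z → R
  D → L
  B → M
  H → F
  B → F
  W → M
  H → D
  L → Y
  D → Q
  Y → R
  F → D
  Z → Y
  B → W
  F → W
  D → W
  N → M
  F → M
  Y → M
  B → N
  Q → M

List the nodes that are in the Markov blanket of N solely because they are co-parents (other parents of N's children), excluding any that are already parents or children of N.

{F, Q, W, Y}

Children of N: M.
  parents(M) \ {N} = {B, F, Q, W, Y}.
Excluding nodes already adjacent to N (B, M), the co-parent-only contribution is {F, Q, W, Y}.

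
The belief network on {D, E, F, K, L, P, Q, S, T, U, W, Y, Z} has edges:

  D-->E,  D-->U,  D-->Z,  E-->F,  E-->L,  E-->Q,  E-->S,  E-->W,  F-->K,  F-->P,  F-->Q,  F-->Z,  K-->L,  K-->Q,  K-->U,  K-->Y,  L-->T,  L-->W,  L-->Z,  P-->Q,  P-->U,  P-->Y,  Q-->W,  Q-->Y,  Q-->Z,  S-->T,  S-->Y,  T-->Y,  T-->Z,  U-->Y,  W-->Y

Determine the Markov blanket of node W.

{E, K, L, P, Q, S, T, U, Y}

Pa(W) = {E, L, Q}.
W's children: Y.
Other parents of W's children:
  Y also has parents K, P, Q, S, T, U.
Taking the union gives {E, K, L, P, Q, S, T, U, Y}.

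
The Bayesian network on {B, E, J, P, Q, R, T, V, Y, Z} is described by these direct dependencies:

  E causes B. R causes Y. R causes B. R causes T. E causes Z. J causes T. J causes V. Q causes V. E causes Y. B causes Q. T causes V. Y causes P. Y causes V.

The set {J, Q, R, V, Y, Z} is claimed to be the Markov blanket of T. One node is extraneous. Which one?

Z

T has parents J, R.
Ch(T) = {V}.
Parents of each child, excluding T:
  parents(V) \ {T} = {J, Q, Y}.
MB(T) = {J, Q, R, V, Y}.
Z is neither a parent, child, nor co-parent of T, so it does not belong.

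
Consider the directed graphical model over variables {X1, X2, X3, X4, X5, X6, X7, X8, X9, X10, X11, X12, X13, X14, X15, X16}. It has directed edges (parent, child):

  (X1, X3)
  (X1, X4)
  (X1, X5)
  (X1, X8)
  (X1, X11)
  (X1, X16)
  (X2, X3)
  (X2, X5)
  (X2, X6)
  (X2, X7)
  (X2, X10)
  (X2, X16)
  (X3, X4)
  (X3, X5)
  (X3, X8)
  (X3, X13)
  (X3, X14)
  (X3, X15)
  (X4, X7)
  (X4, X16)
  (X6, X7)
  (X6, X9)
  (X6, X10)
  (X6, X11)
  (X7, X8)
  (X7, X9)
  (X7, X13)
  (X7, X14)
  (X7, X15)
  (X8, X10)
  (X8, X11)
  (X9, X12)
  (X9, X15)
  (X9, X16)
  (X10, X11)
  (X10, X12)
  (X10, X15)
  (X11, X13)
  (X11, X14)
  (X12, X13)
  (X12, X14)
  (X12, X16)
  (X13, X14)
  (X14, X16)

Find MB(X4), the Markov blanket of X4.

{X1, X2, X3, X6, X7, X9, X12, X14, X16}

Pa(X4) = {X1, X3}.
Children of X4: X7, X16.
Co-parents of X4 (other parents of its children):
  X7's other parents are X2, X6.
  X16's other parents are X1, X2, X9, X12, X14.
Union: {X1, X3} ∪ {X7, X16} ∪ {X1, X2, X6, X9, X12, X14} = {X1, X2, X3, X6, X7, X9, X12, X14, X16}.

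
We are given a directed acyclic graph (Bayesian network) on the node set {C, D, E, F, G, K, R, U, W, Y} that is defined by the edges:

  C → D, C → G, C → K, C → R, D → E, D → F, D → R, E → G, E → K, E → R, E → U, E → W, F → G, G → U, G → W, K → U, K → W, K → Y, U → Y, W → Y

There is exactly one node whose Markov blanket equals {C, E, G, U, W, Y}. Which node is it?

K

The target node must have every member of {C, E, G, U, W, Y} as a parent, child, or co-parent, and no others.
Parents of K: C, E; children: U, W, Y; co-parents: E, G, U, W.
These exactly cover the given set, so the node is K.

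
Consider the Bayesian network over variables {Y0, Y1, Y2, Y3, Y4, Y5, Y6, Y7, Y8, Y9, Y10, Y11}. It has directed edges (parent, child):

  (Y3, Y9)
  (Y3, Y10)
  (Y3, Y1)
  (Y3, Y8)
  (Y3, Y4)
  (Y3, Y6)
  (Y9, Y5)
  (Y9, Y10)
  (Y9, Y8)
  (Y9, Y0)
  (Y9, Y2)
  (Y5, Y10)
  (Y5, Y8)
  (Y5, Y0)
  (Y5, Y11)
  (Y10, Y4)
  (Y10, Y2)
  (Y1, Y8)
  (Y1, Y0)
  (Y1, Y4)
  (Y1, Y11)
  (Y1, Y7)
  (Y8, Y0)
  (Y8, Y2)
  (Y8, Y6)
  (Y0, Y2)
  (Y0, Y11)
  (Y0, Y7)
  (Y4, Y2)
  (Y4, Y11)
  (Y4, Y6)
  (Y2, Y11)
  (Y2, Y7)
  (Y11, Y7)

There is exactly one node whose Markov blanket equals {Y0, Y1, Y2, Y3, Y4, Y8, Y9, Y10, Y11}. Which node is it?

The target node must have every member of {Y0, Y1, Y2, Y3, Y4, Y8, Y9, Y10, Y11} as a parent, child, or co-parent, and no others.
Parents of Y5: Y9; children: Y0, Y8, Y10, Y11; co-parents: Y0, Y1, Y2, Y3, Y4, Y8, Y9.
These exactly cover the given set, so the node is Y5.

Y5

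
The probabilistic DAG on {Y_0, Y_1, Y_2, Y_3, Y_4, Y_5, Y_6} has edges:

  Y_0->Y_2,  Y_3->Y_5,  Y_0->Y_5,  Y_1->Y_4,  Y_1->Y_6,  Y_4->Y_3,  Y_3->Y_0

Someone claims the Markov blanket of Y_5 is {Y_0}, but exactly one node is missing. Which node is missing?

Y_5 has no children.
Y_5's parents: Y_0, Y_3.
Y_5 has no children, so there are no co-parents.
MB(Y_5) = {Y_0, Y_3}.
Comparing with the claimed set, Y_3 is missing.

Y_3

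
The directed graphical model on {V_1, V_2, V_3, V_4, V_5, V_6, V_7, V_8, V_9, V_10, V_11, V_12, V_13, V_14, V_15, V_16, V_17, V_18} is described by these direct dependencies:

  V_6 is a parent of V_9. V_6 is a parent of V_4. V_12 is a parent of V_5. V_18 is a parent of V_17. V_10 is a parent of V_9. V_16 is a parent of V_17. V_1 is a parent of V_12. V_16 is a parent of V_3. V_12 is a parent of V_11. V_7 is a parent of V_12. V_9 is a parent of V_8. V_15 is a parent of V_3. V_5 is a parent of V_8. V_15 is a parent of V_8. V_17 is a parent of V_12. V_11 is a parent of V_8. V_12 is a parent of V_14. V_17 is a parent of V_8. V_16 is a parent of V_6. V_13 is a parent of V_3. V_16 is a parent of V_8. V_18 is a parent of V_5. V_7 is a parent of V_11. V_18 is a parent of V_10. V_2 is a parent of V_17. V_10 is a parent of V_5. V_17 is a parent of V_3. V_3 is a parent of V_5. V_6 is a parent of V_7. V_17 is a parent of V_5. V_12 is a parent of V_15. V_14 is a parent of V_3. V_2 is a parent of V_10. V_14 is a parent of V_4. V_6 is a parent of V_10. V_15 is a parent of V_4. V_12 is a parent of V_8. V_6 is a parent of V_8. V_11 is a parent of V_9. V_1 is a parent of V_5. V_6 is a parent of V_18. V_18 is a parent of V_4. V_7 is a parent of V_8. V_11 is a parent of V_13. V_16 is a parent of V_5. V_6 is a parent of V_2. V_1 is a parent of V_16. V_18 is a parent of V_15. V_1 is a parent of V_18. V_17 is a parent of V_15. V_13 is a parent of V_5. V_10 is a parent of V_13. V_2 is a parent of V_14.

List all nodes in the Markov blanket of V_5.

A node's Markov blanket = Pa ∪ Ch ∪ (parents of Ch other than the node itself).
Pa(V_5) = {V_1, V_3, V_10, V_12, V_13, V_16, V_17, V_18}.
V_5 has child V_8.
Other parents of V_5's children:
  V_8: V_6, V_7, V_9, V_11, V_12, V_15, V_16, V_17
MB(V_5) = {V_1, V_3, V_6, V_7, V_8, V_9, V_10, V_11, V_12, V_13, V_15, V_16, V_17, V_18}.

{V_1, V_3, V_6, V_7, V_8, V_9, V_10, V_11, V_12, V_13, V_15, V_16, V_17, V_18}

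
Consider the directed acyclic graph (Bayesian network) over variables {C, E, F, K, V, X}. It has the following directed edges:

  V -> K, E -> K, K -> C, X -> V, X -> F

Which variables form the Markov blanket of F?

F's parents: X.
F has no children.
F has no children, so there are no co-parents.
Taking the union gives {X}.

{X}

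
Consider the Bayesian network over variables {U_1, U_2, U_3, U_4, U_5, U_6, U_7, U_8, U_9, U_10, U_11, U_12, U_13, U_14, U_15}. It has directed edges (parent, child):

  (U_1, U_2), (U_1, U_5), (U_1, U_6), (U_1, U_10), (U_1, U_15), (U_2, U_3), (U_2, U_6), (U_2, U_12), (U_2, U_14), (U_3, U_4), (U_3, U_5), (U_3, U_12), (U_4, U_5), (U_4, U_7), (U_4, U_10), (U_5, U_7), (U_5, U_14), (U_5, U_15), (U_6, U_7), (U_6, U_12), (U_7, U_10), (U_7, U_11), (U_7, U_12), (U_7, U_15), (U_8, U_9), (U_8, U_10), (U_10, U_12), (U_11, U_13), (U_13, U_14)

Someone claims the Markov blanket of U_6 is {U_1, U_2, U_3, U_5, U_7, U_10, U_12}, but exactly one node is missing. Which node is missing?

U_4

U_6's children: U_7, U_12.
Parents of U_6: U_1, U_2.
Co-parents of U_6 (other parents of its children):
  U_7: U_4, U_5
  U_12: U_2, U_3, U_7, U_10
MB(U_6) = {U_1, U_2, U_3, U_4, U_5, U_7, U_10, U_12}.
Comparing with the claimed set, U_4 is missing.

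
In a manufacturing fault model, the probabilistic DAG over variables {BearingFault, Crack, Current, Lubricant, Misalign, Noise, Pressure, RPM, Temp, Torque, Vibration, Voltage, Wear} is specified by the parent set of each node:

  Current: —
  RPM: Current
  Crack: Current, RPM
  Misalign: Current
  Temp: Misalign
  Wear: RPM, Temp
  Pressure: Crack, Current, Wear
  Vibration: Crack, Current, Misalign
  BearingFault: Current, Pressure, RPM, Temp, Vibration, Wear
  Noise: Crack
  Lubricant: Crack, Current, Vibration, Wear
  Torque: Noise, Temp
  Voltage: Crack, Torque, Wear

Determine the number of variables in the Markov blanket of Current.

9

The Markov blanket of a node is its parents, its children, and the other parents of its children.
Current's children: BearingFault, Crack, Lubricant, Misalign, Pressure, RPM, Vibration.
Current's parents: none.
Co-parents of Current (other parents of its children):
  RPM has no other parent.
  Crack also has parent RPM.
  Misalign: no additional parents.
  Pressure's other parents are Crack, Wear.
  parents(Vibration) \ {Current} = {Crack, Misalign}.
  BearingFault also has parents Pressure, RPM, Temp, Vibration, Wear.
  parents(Lubricant) \ {Current} = {Crack, Vibration, Wear}.
MB(Current) = {BearingFault, Crack, Lubricant, Misalign, Pressure, RPM, Temp, Vibration, Wear}, which has 9 nodes.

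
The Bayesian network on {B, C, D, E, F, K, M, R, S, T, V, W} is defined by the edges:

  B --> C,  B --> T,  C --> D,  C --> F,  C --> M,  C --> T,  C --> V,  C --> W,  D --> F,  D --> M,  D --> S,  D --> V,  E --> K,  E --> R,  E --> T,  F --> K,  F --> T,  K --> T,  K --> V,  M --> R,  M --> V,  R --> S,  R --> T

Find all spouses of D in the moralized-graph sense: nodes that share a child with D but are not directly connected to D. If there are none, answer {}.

{K, R}

Children of D: F, M, S, V.
  F's other parent is C.
  M's other parent is C.
  parents(S) \ {D} = {R}.
  V also has parents C, K, M.
Excluding nodes already adjacent to D (C, F, M, S, V), the co-parent-only contribution is {K, R}.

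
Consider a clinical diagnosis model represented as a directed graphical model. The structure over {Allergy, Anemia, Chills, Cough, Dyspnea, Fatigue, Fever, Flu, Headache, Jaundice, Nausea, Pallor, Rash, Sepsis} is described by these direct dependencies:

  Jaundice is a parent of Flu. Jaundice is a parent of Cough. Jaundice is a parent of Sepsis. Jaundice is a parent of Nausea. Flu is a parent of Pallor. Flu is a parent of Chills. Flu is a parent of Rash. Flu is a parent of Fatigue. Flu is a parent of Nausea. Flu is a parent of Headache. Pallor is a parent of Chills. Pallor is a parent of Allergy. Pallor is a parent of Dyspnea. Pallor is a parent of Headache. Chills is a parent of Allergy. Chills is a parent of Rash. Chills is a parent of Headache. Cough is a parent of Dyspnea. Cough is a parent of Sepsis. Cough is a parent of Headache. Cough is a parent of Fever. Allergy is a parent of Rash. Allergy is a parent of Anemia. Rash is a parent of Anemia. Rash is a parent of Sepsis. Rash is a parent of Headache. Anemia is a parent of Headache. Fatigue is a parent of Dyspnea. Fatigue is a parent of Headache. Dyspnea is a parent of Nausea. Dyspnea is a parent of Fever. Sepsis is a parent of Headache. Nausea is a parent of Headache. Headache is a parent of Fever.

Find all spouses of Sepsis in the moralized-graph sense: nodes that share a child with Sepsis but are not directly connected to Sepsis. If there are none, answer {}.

Children of Sepsis: Headache.
  Headache's other parents are Anemia, Chills, Cough, Fatigue, Flu, Nausea, Pallor, Rash.
Excluding nodes already adjacent to Sepsis (Cough, Headache, Jaundice, Rash), the co-parent-only contribution is {Anemia, Chills, Fatigue, Flu, Nausea, Pallor}.

{Anemia, Chills, Fatigue, Flu, Nausea, Pallor}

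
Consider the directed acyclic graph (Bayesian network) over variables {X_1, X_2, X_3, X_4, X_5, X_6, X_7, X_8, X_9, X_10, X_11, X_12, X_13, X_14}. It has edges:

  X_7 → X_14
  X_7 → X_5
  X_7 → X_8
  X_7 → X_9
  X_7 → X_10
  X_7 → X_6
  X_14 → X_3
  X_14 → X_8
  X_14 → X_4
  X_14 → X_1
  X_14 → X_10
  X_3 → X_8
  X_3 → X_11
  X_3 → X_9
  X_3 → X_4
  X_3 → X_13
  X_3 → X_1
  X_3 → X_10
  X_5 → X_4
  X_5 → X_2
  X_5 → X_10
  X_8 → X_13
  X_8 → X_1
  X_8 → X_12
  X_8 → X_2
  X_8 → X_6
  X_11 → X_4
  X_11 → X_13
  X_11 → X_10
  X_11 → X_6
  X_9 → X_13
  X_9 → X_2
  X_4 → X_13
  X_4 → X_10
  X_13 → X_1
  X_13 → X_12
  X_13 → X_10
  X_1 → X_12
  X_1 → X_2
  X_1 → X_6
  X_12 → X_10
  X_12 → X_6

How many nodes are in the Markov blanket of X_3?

11

Recall MB(v) = parents ∪ children ∪ spouses, where spouses are the other parents of v's children.
X_3 has parent X_14.
X_3's children: X_1, X_4, X_8, X_9, X_10, X_11, X_13.
Other parents of X_3's children:
  X_8 also has parents X_7, X_14.
  X_11: no additional parents.
  parents(X_9) \ {X_3} = {X_7}.
  parents(X_4) \ {X_3} = {X_5, X_11, X_14}.
  X_13 also has parents X_4, X_8, X_9, X_11.
  X_1 also has parents X_8, X_13, X_14.
  parents(X_10) \ {X_3} = {X_4, X_5, X_7, X_11, X_12, X_13, X_14}.
MB(X_3) = {X_1, X_4, X_5, X_7, X_8, X_9, X_10, X_11, X_12, X_13, X_14}, which has 11 nodes.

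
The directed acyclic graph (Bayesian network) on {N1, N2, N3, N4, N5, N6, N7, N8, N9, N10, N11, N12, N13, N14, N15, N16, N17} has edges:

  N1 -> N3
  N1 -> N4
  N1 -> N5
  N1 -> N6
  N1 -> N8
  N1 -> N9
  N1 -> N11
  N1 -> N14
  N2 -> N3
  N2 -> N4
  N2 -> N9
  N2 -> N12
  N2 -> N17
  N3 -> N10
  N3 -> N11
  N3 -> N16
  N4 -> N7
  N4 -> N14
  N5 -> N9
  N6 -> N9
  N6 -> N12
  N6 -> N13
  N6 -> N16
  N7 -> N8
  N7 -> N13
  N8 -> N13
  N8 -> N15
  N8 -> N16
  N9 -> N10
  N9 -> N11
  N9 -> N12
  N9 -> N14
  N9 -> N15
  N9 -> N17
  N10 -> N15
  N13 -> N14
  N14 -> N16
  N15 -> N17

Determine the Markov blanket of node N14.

{N1, N3, N4, N6, N8, N9, N13, N16}

A node's Markov blanket = Pa ∪ Ch ∪ (parents of Ch other than the node itself).
N14's children: N16.
Parents of N14: N1, N4, N9, N13.
Other parents of N14's children:
  N16: N3, N6, N8
Union: {N1, N4, N9, N13} ∪ {N16} ∪ {N3, N6, N8} = {N1, N3, N4, N6, N8, N9, N13, N16}.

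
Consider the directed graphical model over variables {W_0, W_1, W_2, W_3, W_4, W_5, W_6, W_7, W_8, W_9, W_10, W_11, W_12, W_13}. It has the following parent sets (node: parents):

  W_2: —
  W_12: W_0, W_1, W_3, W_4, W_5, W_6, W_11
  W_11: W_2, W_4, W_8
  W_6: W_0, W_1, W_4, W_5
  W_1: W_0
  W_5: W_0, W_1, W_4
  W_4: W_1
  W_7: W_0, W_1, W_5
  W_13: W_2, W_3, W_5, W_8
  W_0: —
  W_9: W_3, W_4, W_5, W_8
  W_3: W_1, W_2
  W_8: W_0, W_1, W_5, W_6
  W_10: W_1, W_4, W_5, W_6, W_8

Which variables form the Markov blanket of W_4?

{W_0, W_1, W_2, W_3, W_5, W_6, W_8, W_9, W_10, W_11, W_12}

Pa(W_4) = {W_1}.
W_4 has children W_5, W_6, W_9, W_10, W_11, W_12.
For each child, the remaining parents (spouses of W_4):
  W_5 also has parents W_0, W_1.
  W_6's other parents are W_0, W_1, W_5.
  W_9 also has parents W_3, W_5, W_8.
  W_10 also has parents W_1, W_5, W_6, W_8.
  parents(W_11) \ {W_4} = {W_2, W_8}.
  W_12's other parents are W_0, W_1, W_3, W_5, W_6, W_11.
MB(W_4) = {W_0, W_1, W_2, W_3, W_5, W_6, W_8, W_9, W_10, W_11, W_12}.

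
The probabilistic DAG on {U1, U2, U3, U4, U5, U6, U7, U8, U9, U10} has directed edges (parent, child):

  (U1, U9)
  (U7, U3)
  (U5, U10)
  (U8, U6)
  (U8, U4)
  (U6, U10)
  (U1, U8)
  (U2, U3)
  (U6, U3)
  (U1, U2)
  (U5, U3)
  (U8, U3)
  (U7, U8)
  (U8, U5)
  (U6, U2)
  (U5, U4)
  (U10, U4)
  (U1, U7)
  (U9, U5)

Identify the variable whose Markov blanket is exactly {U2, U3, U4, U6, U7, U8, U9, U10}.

U5

The target node must have every member of {U2, U3, U4, U6, U7, U8, U9, U10} as a parent, child, or co-parent, and no others.
Parents of U5: U8, U9; children: U3, U4, U10; co-parents: U2, U6, U7, U8, U10.
These exactly cover the given set, so the node is U5.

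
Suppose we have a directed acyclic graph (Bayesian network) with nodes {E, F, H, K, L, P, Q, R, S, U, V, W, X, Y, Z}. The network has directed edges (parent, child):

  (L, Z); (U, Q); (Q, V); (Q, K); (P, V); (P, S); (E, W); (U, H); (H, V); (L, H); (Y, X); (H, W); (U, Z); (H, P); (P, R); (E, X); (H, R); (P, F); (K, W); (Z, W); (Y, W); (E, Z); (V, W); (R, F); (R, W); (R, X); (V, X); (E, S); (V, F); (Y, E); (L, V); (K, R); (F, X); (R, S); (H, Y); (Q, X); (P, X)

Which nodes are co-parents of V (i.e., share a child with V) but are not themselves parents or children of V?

Children of V: F, W, X.
  F also has parents P, R.
  W also has parents E, H, K, R, Y, Z.
  X's other parents are E, F, P, Q, R, Y.
Excluding nodes already adjacent to V (F, H, L, P, Q, W, X), the co-parent-only contribution is {E, K, R, Y, Z}.

{E, K, R, Y, Z}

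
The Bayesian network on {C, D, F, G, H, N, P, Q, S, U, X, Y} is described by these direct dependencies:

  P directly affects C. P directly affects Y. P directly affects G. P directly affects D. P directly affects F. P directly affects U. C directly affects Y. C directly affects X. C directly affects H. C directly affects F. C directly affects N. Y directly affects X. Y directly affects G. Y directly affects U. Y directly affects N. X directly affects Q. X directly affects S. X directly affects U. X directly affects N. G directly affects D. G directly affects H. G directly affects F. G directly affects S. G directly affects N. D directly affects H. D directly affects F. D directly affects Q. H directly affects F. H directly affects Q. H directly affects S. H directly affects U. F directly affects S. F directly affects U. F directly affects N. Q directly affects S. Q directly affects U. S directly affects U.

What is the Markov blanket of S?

{F, G, H, P, Q, U, X, Y}

Pa(S) = {F, G, H, Q, X}.
S has child U.
Parents of each child, excluding S:
  U: F, H, P, Q, X, Y
Union: {F, G, H, Q, X} ∪ {U} ∪ {F, H, P, Q, X, Y} = {F, G, H, P, Q, U, X, Y}.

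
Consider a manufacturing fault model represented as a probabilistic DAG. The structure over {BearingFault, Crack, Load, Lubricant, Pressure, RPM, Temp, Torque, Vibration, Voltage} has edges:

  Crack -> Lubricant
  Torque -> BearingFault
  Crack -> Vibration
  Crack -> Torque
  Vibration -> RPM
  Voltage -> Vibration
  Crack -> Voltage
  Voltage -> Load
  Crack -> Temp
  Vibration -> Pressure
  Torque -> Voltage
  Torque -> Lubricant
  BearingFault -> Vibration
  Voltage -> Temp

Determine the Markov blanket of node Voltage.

Parents of Voltage: Crack, Torque.
Voltage's children: Load, Temp, Vibration.
Parents of each child, excluding Voltage:
  Temp also has parent Crack.
  Vibration also has parents BearingFault, Crack.
  Load has no other parent.
MB(Voltage) = {BearingFault, Crack, Load, Temp, Torque, Vibration}.

{BearingFault, Crack, Load, Temp, Torque, Vibration}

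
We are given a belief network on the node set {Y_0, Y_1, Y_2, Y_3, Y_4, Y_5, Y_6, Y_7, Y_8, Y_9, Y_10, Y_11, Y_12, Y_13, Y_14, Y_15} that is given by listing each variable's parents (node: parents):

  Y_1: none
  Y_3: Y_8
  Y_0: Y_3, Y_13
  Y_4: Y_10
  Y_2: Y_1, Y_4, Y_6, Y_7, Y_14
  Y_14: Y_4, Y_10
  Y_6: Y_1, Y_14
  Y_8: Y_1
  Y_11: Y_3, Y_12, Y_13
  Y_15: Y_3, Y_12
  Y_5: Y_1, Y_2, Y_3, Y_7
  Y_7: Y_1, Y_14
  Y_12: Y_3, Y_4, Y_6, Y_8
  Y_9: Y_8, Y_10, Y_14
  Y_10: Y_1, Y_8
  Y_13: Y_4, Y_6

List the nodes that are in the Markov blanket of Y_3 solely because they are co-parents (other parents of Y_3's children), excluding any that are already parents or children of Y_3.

Children of Y_3: Y_0, Y_5, Y_11, Y_12, Y_15.
  Y_12: Y_4, Y_6, Y_8
  Y_0: Y_13
  Y_11: Y_12, Y_13
  Y_15: Y_12
  Y_5: Y_1, Y_2, Y_7
Excluding nodes already adjacent to Y_3 (Y_0, Y_5, Y_8, Y_11, Y_12, Y_15), the co-parent-only contribution is {Y_1, Y_2, Y_4, Y_6, Y_7, Y_13}.

{Y_1, Y_2, Y_4, Y_6, Y_7, Y_13}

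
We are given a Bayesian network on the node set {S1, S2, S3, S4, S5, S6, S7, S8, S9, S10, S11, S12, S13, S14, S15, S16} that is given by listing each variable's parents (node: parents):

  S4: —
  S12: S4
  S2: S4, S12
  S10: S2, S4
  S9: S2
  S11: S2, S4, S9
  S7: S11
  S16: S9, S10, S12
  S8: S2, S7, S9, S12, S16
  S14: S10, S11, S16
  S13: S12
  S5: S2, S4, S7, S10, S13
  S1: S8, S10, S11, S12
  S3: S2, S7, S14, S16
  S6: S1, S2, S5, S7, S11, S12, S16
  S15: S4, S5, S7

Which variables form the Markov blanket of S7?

By definition, MB(S7) is built from S7's parents, S7's children, and the co-parents of S7.
S7's parents: S11.
S7's children: S3, S5, S6, S8, S15.
Co-parents of S7 (other parents of its children):
  S8 also has parents S2, S9, S12, S16.
  S5's other parents are S2, S4, S10, S13.
  S3's other parents are S2, S14, S16.
  S6 also has parents S1, S2, S5, S11, S12, S16.
  S15's other parents are S4, S5.
So the Markov blanket of S7 is {S1, S2, S3, S4, S5, S6, S8, S9, S10, S11, S12, S13, S14, S15, S16}.

{S1, S2, S3, S4, S5, S6, S8, S9, S10, S11, S12, S13, S14, S15, S16}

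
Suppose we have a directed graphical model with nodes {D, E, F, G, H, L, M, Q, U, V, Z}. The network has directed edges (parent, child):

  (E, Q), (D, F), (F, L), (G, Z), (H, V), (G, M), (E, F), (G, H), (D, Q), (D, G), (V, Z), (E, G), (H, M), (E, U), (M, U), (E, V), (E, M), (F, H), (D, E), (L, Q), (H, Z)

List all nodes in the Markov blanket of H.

By definition, MB(H) is built from H's parents, H's children, and the co-parents of H.
H has parents F, G.
Children of H: M, V, Z.
Co-parents of H (other parents of its children):
  M's other parents are E, G.
  V's other parent is E.
  Z's other parents are G, V.
MB(H) = {E, F, G, M, V, Z}.

{E, F, G, M, V, Z}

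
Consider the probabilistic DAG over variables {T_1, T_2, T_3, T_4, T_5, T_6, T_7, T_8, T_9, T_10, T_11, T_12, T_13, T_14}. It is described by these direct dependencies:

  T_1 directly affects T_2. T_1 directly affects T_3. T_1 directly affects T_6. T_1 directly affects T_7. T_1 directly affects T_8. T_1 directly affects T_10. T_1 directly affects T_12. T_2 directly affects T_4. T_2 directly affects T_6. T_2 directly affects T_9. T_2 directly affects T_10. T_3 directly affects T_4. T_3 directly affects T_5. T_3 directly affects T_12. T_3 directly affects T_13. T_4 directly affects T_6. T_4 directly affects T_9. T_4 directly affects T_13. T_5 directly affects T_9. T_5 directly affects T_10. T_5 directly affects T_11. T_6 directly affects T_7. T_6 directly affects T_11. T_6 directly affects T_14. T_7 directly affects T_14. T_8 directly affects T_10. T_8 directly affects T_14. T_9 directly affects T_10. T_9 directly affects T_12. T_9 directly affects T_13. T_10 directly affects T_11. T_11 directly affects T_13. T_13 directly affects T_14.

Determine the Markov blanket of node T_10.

Recall MB(v) = parents ∪ children ∪ spouses, where spouses are the other parents of v's children.
T_10's parents: T_1, T_2, T_5, T_8, T_9.
T_10 has child T_11.
Co-parents of T_10 (other parents of its children):
  parents(T_11) \ {T_10} = {T_5, T_6}.
Taking the union gives {T_1, T_2, T_5, T_6, T_8, T_9, T_11}.

{T_1, T_2, T_5, T_6, T_8, T_9, T_11}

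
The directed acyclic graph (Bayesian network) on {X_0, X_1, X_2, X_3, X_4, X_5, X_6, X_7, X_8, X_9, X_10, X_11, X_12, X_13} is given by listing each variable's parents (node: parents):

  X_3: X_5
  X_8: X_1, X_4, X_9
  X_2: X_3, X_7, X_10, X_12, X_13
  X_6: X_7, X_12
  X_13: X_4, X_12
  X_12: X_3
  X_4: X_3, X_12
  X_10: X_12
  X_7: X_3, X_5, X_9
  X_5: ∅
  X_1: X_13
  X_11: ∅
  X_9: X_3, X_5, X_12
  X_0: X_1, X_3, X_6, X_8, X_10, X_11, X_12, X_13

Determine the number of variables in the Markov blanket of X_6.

A node's Markov blanket = Pa ∪ Ch ∪ (parents of Ch other than the node itself).
X_6 has parents X_7, X_12.
X_6 has child X_0.
Other parents of X_6's children:
  parents(X_0) \ {X_6} = {X_1, X_3, X_8, X_10, X_11, X_12, X_13}.
MB(X_6) = {X_0, X_1, X_3, X_7, X_8, X_10, X_11, X_12, X_13}, which has 9 nodes.

9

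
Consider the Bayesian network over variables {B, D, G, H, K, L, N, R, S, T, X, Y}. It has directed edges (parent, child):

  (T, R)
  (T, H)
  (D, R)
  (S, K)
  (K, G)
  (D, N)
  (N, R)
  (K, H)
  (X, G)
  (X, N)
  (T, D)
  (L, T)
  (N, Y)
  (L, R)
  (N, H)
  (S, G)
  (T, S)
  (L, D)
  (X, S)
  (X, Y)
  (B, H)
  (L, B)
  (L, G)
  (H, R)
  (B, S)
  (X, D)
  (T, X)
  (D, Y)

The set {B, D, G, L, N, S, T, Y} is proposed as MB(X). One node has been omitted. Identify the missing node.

Recall MB(v) = parents ∪ children ∪ spouses, where spouses are the other parents of v's children.
X's parents: T.
X's children: D, G, N, S, Y.
Parents of each child, excluding X:
  S also has parents B, T.
  D's other parents are L, T.
  N also has parent D.
  Y's other parents are D, N.
  parents(G) \ {X} = {K, L, S}.
MB(X) = {B, D, G, K, L, N, S, T, Y}.
Comparing with the claimed set, K is missing.

K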